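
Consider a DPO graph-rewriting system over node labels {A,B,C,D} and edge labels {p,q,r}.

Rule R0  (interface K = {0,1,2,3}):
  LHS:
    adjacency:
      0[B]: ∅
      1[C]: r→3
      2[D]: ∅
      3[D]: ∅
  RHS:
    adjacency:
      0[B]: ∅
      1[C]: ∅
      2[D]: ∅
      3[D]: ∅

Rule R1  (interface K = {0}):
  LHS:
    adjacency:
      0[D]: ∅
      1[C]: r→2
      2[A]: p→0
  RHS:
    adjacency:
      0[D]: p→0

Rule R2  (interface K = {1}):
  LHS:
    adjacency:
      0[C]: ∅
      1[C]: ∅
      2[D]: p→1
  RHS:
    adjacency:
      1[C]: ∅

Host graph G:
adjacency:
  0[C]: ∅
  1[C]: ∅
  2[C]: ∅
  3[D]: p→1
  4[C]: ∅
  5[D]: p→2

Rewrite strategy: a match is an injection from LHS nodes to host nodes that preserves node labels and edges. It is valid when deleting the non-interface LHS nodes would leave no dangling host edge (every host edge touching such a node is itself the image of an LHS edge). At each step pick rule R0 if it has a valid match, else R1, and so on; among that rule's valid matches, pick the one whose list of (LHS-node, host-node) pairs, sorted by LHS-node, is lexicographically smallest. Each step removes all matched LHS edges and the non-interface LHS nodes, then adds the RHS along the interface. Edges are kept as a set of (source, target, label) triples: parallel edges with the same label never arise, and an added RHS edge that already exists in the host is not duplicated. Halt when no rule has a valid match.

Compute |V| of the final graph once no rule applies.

[0] host  ⇒  6 nodes, 2 edges  {3-p->1 5-p->2}
[1] R2 @ {0↦0, 1↦1, 2↦3}  ⇒  4 nodes, 1 edges  {5-p->2}
[2] R2 @ {0↦1, 1↦2, 2↦5}  ⇒  2 nodes, 0 edges  {∅}
normal form: no rule applies after step 2
NF nodes: {2:C, 4:C}

Answer: 2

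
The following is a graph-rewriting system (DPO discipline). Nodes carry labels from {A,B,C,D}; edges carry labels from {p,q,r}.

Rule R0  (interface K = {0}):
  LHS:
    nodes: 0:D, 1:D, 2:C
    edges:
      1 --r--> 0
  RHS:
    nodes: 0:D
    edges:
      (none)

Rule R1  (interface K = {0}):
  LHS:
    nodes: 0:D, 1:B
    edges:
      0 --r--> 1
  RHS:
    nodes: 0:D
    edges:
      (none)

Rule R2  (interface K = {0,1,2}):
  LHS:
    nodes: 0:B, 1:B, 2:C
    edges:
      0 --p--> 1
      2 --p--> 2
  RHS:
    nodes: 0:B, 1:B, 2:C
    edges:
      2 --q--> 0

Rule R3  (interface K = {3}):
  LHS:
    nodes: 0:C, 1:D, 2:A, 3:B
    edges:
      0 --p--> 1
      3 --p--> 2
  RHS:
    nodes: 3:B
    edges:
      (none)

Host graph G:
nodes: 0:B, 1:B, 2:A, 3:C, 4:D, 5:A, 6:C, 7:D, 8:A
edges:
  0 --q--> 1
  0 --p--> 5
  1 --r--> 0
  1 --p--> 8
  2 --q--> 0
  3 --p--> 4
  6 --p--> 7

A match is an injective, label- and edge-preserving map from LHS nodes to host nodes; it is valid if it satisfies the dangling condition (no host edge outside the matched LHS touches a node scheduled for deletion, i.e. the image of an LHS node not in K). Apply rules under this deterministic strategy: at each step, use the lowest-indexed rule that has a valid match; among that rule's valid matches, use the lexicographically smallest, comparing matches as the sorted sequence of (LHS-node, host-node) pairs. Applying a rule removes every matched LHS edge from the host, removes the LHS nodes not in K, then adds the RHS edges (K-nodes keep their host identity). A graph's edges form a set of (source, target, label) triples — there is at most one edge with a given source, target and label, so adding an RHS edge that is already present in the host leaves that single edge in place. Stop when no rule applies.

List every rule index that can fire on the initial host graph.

R0: no valid match — LHS pattern not found
R1: no valid match — LHS pattern not found
R2: no valid match — LHS pattern not found
R3: 4 valid matches — {0↦3, 1↦4, 2↦5, 3↦0}, {0↦3, 1↦4, 2↦8, 3↦1}, {0↦6, 1↦7, 2↦5, 3↦0} (+1 more)

Answer: [R3]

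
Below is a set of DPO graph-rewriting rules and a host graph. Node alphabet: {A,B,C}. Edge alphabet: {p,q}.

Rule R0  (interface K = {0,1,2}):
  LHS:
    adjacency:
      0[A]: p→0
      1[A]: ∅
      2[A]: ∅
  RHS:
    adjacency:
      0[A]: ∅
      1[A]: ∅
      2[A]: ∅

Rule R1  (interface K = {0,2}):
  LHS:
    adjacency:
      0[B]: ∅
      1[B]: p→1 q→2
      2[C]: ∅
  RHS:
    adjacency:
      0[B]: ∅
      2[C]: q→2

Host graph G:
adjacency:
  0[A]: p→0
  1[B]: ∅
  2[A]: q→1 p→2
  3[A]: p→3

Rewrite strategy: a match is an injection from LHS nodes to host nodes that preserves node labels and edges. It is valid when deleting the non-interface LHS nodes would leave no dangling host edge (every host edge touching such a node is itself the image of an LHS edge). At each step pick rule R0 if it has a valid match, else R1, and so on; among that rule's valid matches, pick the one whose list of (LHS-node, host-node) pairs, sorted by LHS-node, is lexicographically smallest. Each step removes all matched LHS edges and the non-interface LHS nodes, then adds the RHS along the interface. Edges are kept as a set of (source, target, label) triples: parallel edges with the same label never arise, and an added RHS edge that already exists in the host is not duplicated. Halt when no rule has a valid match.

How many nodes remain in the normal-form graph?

initial: |V|=4 |E|=4  E = 0-p->0 2-q->1 2-p->2 3-p->3
step 1: apply R0 at {0↦0, 1↦2, 2↦3}  → |V|=4 |E|=3  E = 2-q->1 2-p->2 3-p->3
step 2: apply R0 at {0↦2, 1↦0, 2↦3}  → |V|=4 |E|=2  E = 2-q->1 3-p->3
step 3: apply R0 at {0↦3, 1↦0, 2↦2}  → |V|=4 |E|=1  E = 2-q->1
final graph: no rule applies after step 3
NF nodes: {0:A, 1:B, 2:A, 3:A}

Answer: 4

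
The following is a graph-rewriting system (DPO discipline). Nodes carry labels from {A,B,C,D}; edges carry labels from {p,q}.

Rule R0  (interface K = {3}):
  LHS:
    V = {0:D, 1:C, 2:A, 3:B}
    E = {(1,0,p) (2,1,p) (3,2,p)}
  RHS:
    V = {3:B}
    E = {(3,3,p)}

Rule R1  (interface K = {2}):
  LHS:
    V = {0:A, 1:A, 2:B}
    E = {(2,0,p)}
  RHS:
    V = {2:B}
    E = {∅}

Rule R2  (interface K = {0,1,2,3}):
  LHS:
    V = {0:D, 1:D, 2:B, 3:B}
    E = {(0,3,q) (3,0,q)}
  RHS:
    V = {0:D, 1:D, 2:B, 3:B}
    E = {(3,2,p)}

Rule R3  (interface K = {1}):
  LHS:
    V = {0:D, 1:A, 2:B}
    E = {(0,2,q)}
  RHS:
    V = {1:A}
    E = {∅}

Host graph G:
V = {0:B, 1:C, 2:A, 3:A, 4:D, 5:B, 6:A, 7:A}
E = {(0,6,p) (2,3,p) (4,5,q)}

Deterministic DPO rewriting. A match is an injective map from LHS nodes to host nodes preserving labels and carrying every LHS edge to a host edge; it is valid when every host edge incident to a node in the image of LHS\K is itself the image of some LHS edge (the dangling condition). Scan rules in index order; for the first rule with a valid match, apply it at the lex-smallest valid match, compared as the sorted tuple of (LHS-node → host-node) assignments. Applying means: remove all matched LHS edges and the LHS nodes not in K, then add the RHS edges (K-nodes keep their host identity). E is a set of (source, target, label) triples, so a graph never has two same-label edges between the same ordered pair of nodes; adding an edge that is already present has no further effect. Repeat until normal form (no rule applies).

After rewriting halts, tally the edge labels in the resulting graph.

initial: |V|=8 |E|=3  E = 0-p->6 2-p->3 4-q->5
step 1: apply R1 at {0↦6, 1↦7, 2↦0}  → |V|=6 |E|=2  E = 2-p->3 4-q->5
step 2: apply R3 at {0↦4, 1↦2, 2↦5}  → |V|=4 |E|=1  E = 2-p->3
normal form: no rule applies after step 2
NF edges: [(2, 3, 'p')]

Answer: p:1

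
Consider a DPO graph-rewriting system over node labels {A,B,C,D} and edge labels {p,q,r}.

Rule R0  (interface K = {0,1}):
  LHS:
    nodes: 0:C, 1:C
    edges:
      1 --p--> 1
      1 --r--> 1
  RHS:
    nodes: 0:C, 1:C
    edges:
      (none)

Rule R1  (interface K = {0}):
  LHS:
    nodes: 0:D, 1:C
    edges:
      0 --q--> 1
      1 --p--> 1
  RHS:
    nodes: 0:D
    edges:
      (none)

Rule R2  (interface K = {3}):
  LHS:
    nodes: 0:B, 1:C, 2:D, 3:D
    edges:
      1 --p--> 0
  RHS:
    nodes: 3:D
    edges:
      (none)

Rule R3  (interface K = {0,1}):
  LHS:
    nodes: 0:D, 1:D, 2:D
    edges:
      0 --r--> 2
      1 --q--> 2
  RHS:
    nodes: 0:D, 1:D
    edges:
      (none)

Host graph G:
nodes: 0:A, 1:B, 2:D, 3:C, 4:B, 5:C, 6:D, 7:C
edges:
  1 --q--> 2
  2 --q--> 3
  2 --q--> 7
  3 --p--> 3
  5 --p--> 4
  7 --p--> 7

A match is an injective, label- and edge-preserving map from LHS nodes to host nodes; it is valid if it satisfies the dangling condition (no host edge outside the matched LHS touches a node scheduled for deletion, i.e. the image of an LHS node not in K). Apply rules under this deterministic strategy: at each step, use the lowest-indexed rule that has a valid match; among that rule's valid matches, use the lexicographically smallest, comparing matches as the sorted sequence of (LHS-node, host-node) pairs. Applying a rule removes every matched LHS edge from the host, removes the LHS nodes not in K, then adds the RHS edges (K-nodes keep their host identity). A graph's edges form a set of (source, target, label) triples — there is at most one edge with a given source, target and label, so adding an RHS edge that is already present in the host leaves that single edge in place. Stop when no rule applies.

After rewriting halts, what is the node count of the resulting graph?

Answer: 3

Steps:
start.  V:8 E:6  edges: 1-q->2 2-q->3 2-q->7 3-p->3 5-p->4 7-p->7
1. fire R1 via {0↦2, 1↦3}  →  V:7 E:4  edges: 1-q->2 2-q->7 5-p->4 7-p->7
2. fire R1 via {0↦2, 1↦7}  →  V:6 E:2  edges: 1-q->2 5-p->4
3. fire R2 via {0↦4, 1↦5, 2↦6, 3↦2}  →  V:3 E:1  edges: 1-q->2
final graph: no rule applies after step 3
NF nodes: {0:A, 1:B, 2:D}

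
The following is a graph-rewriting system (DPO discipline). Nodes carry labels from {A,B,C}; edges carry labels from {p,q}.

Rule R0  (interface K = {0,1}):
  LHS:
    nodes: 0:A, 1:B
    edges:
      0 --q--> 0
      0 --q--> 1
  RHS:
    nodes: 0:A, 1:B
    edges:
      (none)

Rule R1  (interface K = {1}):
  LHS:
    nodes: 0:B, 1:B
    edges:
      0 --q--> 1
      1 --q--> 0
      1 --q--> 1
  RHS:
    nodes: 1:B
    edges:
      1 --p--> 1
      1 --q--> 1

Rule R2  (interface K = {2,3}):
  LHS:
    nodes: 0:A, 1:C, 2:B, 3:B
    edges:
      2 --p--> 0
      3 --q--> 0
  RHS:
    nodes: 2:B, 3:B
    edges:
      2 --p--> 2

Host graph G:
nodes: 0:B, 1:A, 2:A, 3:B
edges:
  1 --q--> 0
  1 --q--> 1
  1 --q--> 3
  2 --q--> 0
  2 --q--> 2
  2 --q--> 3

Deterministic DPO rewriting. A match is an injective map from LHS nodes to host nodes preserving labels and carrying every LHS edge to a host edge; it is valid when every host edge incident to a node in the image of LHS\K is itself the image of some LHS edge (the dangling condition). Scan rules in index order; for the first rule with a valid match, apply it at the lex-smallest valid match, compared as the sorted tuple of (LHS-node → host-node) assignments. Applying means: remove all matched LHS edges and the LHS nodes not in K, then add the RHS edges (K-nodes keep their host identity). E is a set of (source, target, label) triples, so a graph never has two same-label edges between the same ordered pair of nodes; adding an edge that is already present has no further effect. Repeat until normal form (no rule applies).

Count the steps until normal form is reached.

[0] host  ⇒  4 nodes, 6 edges  {1-q->0 1-q->1 1-q->3 2-q->0 2-q->2 2-q->3}
[1] R0 @ {0↦1, 1↦0}  ⇒  4 nodes, 4 edges  {1-q->3 2-q->0 2-q->2 2-q->3}
[2] R0 @ {0↦2, 1↦0}  ⇒  4 nodes, 2 edges  {1-q->3 2-q->3}
halt: no rule applies after step 2

Answer: 2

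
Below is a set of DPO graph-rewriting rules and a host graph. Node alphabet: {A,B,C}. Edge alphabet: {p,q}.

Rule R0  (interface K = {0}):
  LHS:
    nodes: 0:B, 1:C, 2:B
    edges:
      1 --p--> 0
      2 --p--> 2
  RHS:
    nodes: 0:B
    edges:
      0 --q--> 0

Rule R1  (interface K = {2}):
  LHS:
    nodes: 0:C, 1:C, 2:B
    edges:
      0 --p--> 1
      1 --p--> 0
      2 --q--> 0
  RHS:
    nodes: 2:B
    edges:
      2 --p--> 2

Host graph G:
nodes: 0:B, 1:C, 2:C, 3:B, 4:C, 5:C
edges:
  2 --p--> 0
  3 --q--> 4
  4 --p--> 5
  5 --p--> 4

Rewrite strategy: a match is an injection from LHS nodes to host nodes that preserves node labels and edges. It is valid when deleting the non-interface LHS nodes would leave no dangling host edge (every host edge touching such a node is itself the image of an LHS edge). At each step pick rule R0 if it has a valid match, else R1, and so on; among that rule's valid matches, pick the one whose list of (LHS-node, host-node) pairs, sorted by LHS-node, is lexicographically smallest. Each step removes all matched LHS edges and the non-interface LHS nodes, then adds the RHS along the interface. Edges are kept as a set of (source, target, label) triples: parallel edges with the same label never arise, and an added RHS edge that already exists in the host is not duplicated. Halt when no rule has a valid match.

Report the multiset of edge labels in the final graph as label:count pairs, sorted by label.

Answer: q:1

Rewrite trace:
[0] host  ⇒  6 nodes, 4 edges  {2-p->0 3-q->4 4-p->5 5-p->4}
[1] R1 @ {0↦4, 1↦5, 2↦3}  ⇒  4 nodes, 2 edges  {2-p->0 3-p->3}
[2] R0 @ {0↦0, 1↦2, 2↦3}  ⇒  2 nodes, 1 edges  {0-q->0}
halt: no rule applies after step 2
NF edges: [(0, 0, 'q')]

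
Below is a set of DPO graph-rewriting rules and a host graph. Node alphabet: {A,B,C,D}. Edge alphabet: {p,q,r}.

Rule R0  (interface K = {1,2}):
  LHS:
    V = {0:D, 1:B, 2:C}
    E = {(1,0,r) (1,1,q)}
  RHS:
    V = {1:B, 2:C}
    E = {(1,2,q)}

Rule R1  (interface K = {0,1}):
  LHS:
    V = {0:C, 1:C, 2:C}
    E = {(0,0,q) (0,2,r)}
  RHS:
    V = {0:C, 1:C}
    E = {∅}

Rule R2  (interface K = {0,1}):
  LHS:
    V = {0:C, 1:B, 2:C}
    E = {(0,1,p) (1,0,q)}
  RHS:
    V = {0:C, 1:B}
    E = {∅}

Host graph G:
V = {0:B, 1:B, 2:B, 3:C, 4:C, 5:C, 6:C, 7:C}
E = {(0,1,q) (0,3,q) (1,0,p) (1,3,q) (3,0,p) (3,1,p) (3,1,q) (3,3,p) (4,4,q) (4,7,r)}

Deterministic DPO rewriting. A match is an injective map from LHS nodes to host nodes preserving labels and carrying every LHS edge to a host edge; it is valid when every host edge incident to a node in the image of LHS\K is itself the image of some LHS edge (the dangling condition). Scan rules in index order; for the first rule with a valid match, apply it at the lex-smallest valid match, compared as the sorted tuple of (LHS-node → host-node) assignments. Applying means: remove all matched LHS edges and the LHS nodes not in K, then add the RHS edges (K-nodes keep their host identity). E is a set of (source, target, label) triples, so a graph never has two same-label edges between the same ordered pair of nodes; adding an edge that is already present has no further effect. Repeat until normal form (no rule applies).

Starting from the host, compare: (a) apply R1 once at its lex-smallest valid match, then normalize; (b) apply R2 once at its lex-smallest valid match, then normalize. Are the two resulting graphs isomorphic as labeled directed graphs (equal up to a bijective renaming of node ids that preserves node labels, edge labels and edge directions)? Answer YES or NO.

Answer: YES

Rewrite trace:
branch R1-first: apply at {0↦4, 1↦3, 2↦7} → |E|=8, then 2 more step(s) → NF |V|=5 |E|=4 V={0:B, 1:B, 2:B, 3:C, 6:C} E=0-q->1 1-p->0 3-q->1 3-p->3
branch R2-first: apply at {0↦3, 1↦0, 2↦5} → |E|=8, then 2 more step(s) → NF |V|=5 |E|=4 V={0:B, 1:B, 2:B, 3:C, 6:C} E=0-q->1 1-p->0 3-q->1 3-p->3
graphs isomorphic (equal up to label-preserving node renaming)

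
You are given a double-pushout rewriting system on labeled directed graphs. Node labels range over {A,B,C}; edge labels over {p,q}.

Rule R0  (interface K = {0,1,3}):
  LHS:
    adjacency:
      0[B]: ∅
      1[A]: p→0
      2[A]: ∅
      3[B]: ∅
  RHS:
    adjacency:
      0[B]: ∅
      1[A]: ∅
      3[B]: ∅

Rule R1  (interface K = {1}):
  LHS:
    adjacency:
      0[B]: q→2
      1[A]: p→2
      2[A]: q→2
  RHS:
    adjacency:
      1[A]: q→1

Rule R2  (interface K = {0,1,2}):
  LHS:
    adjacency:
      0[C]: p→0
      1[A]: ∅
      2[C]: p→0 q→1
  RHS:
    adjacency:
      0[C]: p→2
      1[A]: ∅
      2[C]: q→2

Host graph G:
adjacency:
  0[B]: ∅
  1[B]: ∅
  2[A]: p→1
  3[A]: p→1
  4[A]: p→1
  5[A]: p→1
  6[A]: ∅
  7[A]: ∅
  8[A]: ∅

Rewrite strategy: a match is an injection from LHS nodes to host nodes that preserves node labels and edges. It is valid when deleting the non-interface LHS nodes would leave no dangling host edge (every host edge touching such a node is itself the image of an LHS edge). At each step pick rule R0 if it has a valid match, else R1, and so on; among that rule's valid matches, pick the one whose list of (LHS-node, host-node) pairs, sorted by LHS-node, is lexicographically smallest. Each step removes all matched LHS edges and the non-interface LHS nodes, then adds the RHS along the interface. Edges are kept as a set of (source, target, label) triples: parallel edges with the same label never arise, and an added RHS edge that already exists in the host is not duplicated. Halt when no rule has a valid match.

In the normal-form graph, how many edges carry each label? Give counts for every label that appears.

initial: |V|=9 |E|=4  E = 2-p->1 3-p->1 4-p->1 5-p->1
step 1: apply R0 at {0↦1, 1↦2, 2↦6, 3↦0}  → |V|=8 |E|=3  E = 3-p->1 4-p->1 5-p->1
step 2: apply R0 at {0↦1, 1↦3, 2↦2, 3↦0}  → |V|=7 |E|=2  E = 4-p->1 5-p->1
step 3: apply R0 at {0↦1, 1↦4, 2↦3, 3↦0}  → |V|=6 |E|=1  E = 5-p->1
step 4: apply R0 at {0↦1, 1↦5, 2↦4, 3↦0}  → |V|=5 |E|=0  E = ∅
normal form: no rule applies after step 4
NF edges: []

Answer: (no edges)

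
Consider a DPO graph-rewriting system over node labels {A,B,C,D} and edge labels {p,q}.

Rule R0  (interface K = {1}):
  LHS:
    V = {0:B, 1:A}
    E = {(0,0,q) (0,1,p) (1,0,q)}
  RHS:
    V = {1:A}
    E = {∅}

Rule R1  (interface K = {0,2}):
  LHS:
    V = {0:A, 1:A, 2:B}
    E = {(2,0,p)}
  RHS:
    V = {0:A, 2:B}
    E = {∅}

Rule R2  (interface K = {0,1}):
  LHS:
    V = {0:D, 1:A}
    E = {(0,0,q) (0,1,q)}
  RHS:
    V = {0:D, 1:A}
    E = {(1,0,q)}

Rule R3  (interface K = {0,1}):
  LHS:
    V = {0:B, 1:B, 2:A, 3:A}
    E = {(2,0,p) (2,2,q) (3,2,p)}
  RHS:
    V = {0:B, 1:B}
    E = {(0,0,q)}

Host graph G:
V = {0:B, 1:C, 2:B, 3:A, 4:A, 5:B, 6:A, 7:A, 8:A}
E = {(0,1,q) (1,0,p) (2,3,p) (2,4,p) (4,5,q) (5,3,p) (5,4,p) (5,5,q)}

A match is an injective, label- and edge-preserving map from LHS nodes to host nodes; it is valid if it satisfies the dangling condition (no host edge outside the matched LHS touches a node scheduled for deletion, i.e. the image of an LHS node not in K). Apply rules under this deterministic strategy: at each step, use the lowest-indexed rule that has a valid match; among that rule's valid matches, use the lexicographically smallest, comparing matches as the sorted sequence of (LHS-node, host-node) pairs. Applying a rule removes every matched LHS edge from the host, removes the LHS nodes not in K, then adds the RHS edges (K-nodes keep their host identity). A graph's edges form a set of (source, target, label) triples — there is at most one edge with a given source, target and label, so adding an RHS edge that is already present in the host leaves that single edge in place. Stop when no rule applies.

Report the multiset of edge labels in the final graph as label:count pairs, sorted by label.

Answer: p:1 q:1

Steps:
initial: |V|=9 |E|=8  E = 0-q->1 1-p->0 2-p->3 2-p->4 4-q->5 5-p->3 5-p->4 5-q->5
step 1: apply R1 at {0↦3, 1↦6, 2↦2}  → |V|=8 |E|=7  E = 0-q->1 1-p->0 2-p->4 4-q->5 5-p->3 5-p->4 5-q->5
step 2: apply R1 at {0↦3, 1↦7, 2↦5}  → |V|=7 |E|=6  E = 0-q->1 1-p->0 2-p->4 4-q->5 5-p->4 5-q->5
step 3: apply R0 at {0↦5, 1↦4}  → |V|=6 |E|=3  E = 0-q->1 1-p->0 2-p->4
step 4: apply R1 at {0↦4, 1↦3, 2↦2}  → |V|=5 |E|=2  E = 0-q->1 1-p->0
normal form: no rule applies after step 4
NF edges: [(0, 1, 'q'), (1, 0, 'p')]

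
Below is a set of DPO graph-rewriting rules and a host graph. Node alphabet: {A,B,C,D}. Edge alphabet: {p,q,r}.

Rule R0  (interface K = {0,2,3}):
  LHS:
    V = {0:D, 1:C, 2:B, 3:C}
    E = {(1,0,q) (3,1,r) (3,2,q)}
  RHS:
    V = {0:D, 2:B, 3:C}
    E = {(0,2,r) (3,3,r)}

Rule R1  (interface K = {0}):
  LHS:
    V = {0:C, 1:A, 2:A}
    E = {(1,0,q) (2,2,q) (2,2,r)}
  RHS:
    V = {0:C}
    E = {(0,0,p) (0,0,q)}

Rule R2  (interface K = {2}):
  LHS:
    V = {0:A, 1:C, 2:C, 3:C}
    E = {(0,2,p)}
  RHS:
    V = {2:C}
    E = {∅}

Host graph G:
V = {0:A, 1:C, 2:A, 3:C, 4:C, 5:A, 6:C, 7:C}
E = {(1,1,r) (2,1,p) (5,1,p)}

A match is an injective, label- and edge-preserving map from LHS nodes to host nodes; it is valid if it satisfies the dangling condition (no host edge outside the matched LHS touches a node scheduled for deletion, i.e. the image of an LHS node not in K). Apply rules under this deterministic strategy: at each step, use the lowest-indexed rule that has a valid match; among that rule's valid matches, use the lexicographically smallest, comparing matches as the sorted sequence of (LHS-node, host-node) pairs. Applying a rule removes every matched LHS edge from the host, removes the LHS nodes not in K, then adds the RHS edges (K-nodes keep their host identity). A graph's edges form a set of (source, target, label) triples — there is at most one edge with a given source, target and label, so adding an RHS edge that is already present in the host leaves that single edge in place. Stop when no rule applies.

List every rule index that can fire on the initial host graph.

Answer: [R2]

Steps:
R0: no valid match — LHS pattern not found
R1: no valid match — LHS pattern not found
R2: 24 valid matches — {0↦2, 1↦3, 2↦1, 3↦4}, {0↦2, 1↦3, 2↦1, 3↦6}, {0↦2, 1↦3, 2↦1, 3↦7} (+21 more)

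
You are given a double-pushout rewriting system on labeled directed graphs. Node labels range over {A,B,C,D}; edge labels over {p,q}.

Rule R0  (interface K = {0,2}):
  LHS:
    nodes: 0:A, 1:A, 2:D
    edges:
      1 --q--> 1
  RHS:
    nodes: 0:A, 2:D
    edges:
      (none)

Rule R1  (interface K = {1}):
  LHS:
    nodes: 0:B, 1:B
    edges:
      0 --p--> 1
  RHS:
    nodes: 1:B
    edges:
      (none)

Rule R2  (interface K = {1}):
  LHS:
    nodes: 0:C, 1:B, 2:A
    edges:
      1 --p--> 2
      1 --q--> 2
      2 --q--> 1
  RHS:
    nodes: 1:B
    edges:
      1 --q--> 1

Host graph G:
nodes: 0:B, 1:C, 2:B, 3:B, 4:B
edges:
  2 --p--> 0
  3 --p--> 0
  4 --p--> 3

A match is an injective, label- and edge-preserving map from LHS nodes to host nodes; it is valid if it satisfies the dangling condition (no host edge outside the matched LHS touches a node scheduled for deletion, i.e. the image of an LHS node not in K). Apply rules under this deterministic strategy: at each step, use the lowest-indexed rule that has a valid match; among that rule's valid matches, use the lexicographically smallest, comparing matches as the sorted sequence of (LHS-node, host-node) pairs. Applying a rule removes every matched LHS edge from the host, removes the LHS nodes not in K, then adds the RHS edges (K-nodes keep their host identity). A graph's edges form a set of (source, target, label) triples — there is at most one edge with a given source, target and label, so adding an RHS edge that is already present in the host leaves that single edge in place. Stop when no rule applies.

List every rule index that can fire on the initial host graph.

Answer: [R1]

Derivation:
R0: no valid match — LHS pattern not found
R1: 2 valid matches — {0↦2, 1↦0}, {0↦4, 1↦3}
R2: no valid match — LHS pattern not found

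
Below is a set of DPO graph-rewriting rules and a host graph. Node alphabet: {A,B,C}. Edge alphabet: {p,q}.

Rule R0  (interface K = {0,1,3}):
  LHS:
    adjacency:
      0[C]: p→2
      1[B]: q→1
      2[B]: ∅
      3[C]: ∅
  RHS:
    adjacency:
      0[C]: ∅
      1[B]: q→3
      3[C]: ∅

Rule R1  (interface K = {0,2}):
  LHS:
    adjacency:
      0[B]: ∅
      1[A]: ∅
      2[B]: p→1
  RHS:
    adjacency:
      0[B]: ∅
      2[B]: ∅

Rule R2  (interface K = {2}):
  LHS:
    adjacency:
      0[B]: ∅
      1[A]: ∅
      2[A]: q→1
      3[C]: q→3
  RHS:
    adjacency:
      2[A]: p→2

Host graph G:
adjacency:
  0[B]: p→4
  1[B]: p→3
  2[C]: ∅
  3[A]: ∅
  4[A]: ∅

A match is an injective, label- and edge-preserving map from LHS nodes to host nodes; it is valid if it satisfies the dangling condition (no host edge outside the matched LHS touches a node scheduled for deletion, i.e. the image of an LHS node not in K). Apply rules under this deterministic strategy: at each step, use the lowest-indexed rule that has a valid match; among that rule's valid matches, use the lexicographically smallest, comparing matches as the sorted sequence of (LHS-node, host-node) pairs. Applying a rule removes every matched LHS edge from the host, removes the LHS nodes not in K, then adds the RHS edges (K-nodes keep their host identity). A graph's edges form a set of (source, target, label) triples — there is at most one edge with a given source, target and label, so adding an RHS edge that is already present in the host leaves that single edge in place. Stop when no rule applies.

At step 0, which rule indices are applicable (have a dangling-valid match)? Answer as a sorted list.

R0: no valid match — LHS pattern not found
R1: 2 valid matches — {0↦0, 1↦3, 2↦1}, {0↦1, 1↦4, 2↦0}
R2: no valid match — LHS pattern not found

Answer: [R1]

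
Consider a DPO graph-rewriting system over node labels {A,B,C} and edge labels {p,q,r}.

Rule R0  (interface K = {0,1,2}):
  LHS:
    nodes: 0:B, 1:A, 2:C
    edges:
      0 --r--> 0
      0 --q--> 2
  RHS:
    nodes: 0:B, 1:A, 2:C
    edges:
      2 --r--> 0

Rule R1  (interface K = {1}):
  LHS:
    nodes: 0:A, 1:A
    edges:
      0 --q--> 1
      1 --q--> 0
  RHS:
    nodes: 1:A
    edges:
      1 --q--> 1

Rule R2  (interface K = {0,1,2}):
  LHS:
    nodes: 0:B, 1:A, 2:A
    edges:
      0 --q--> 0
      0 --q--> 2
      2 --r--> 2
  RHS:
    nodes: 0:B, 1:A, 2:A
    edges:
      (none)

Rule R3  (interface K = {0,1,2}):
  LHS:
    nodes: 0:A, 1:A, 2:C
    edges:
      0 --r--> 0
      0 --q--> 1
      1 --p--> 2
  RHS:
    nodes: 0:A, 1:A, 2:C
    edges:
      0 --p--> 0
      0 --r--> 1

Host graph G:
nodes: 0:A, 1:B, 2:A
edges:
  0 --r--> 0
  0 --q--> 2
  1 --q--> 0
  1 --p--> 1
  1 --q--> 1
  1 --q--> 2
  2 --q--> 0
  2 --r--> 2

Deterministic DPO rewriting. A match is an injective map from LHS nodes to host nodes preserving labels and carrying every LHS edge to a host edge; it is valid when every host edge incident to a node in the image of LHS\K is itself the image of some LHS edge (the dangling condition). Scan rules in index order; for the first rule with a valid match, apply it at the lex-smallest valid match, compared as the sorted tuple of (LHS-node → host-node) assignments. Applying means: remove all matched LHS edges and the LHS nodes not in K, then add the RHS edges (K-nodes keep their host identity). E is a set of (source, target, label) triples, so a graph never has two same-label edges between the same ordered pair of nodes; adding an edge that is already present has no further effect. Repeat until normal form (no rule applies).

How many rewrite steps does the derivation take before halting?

initial: |V|=3 |E|=8  E = 0-r->0 0-q->2 1-q->0 1-p->1 1-q->1 1-q->2 2-q->0 2-r->2
step 1: apply R2 at {0↦1, 1↦0, 2↦2}  → |V|=3 |E|=5  E = 0-r->0 0-q->2 1-q->0 1-p->1 2-q->0
step 2: apply R1 at {0↦2, 1↦0}  → |V|=2 |E|=4  E = 0-q->0 0-r->0 1-q->0 1-p->1
normal form: no rule applies after step 2

Answer: 2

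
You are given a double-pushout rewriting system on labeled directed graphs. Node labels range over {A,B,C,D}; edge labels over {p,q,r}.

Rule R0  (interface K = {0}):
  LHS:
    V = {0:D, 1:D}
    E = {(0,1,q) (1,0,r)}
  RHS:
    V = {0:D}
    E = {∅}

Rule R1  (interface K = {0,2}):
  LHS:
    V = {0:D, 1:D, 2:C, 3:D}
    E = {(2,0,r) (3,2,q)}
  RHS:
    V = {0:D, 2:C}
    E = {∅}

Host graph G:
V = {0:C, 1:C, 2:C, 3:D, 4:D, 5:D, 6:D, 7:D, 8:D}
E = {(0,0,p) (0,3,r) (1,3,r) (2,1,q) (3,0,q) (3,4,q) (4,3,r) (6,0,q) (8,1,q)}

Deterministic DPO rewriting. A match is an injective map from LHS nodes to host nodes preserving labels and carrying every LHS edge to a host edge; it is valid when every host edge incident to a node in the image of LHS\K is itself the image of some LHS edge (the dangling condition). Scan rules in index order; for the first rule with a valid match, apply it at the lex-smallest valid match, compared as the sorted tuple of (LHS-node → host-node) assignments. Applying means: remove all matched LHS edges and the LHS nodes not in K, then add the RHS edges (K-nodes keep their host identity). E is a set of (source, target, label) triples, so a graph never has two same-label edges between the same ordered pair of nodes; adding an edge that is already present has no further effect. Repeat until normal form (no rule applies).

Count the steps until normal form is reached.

Answer: 3

Rewrite trace:
start.  V:9 E:9  edges: 0-p->0 0-r->3 1-r->3 2-q->1 3-q->0 3-q->4 4-r->3 6-q->0 8-q->1
1. fire R0 via {0↦3, 1↦4}  →  V:8 E:7  edges: 0-p->0 0-r->3 1-r->3 2-q->1 3-q->0 6-q->0 8-q->1
2. fire R1 via {0↦3, 1↦5, 2↦0, 3↦6}  →  V:6 E:5  edges: 0-p->0 1-r->3 2-q->1 3-q->0 8-q->1
3. fire R1 via {0↦3, 1↦7, 2↦1, 3↦8}  →  V:4 E:3  edges: 0-p->0 2-q->1 3-q->0
final graph: no rule applies after step 3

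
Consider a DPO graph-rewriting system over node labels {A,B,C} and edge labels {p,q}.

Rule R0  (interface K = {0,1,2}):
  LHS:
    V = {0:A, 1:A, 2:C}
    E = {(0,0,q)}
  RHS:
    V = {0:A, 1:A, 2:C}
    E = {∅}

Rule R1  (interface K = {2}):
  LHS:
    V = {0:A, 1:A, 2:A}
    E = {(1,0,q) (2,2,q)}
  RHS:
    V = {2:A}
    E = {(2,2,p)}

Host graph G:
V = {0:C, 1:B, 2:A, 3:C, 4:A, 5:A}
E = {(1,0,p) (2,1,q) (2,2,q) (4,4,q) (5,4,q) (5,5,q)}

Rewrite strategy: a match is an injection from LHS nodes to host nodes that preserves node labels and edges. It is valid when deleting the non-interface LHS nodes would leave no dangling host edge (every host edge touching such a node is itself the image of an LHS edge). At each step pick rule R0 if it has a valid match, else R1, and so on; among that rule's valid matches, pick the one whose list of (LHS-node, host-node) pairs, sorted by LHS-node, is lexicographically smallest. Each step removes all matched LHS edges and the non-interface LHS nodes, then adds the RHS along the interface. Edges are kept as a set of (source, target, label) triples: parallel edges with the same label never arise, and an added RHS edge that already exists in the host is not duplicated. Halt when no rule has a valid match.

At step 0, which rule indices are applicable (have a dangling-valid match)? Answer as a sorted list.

Answer: [R0]

Rewrite trace:
R0: 12 valid matches — {0↦2, 1↦4, 2↦0}, {0↦2, 1↦4, 2↦3}, {0↦2, 1↦5, 2↦0} (+9 more)
R1: no valid match — 1 raw match, all fail dangling condition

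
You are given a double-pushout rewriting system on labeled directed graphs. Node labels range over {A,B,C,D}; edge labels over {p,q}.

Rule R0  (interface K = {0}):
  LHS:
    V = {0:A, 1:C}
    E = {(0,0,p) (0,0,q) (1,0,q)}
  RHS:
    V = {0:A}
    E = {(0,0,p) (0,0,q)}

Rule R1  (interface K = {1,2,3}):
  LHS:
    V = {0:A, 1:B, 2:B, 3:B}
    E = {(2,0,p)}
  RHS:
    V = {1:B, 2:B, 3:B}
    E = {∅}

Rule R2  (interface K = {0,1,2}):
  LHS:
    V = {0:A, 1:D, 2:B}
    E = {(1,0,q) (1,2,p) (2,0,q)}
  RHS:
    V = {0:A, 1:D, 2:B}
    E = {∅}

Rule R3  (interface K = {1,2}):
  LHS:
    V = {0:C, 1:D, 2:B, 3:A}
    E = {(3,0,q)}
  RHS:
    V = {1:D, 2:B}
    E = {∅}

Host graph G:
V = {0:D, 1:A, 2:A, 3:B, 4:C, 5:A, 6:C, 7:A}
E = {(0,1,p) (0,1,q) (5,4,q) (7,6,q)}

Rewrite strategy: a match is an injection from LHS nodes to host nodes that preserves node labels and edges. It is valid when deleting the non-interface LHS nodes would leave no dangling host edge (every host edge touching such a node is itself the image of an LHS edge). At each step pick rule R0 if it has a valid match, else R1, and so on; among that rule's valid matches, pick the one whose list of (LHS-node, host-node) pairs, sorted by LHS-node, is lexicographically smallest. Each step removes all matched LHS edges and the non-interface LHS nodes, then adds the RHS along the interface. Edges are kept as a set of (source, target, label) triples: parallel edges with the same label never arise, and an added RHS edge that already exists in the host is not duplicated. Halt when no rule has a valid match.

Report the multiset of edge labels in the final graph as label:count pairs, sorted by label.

Answer: p:1 q:1

Steps:
initial: |V|=8 |E|=4  E = 0-p->1 0-q->1 5-q->4 7-q->6
step 1: apply R3 at {0↦4, 1↦0, 2↦3, 3↦5}  → |V|=6 |E|=3  E = 0-p->1 0-q->1 7-q->6
step 2: apply R3 at {0↦6, 1↦0, 2↦3, 3↦7}  → |V|=4 |E|=2  E = 0-p->1 0-q->1
halt: no rule applies after step 2
NF edges: [(0, 1, 'p'), (0, 1, 'q')]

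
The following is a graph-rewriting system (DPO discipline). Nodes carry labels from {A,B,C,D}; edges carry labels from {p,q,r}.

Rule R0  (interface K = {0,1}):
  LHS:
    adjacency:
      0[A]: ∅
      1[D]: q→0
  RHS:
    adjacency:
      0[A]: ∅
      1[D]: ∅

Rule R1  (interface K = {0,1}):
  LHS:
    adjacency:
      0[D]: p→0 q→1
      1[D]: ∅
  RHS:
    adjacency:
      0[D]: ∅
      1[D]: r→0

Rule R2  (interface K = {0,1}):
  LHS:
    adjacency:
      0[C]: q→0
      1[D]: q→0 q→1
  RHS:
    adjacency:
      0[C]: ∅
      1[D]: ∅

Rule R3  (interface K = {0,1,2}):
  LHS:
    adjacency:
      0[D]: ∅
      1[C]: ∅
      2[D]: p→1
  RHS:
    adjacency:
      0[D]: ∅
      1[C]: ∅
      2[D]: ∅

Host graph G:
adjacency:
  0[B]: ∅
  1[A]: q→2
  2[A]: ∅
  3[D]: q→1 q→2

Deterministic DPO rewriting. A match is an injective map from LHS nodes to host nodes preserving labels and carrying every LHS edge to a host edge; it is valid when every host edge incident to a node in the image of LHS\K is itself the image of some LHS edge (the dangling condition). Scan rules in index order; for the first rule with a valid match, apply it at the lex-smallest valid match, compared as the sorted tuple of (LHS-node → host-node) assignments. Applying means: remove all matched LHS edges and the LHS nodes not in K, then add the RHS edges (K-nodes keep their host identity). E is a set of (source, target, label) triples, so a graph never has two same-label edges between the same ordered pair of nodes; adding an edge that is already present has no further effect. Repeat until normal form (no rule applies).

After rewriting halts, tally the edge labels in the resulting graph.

initial: |V|=4 |E|=3  E = 1-q->2 3-q->1 3-q->2
step 1: apply R0 at {0↦1, 1↦3}  → |V|=4 |E|=2  E = 1-q->2 3-q->2
step 2: apply R0 at {0↦2, 1↦3}  → |V|=4 |E|=1  E = 1-q->2
halt: no rule applies after step 2
NF edges: [(1, 2, 'q')]

Answer: q:1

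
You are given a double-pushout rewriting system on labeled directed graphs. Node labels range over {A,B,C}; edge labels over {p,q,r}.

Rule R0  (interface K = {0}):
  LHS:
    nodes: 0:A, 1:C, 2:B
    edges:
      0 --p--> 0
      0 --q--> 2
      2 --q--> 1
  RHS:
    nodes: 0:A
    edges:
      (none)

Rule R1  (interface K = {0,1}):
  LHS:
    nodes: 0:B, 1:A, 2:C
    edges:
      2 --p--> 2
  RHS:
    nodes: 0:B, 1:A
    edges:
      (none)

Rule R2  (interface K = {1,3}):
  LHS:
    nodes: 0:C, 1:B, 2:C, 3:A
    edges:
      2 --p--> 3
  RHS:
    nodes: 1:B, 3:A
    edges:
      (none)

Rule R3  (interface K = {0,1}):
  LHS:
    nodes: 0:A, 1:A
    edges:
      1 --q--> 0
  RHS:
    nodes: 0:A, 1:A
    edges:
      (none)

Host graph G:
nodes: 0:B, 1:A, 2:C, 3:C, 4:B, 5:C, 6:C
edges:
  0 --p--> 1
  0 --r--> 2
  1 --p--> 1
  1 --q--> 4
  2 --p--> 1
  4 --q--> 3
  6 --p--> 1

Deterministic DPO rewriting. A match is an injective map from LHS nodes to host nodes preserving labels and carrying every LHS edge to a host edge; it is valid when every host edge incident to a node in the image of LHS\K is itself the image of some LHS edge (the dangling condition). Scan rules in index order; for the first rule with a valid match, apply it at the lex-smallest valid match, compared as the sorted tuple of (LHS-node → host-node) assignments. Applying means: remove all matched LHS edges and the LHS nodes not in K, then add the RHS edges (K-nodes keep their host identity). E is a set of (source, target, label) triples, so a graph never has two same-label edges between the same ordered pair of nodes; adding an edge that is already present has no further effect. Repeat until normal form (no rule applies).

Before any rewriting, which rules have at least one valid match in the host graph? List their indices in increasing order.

Answer: [R0,R2]

Derivation:
R0: 1 valid match — {0↦1, 1↦3, 2↦4}
R1: no valid match — LHS pattern not found
R2: 2 valid matches — {0↦5, 1↦0, 2↦6, 3↦1}, {0↦5, 1↦4, 2↦6, 3↦1}
R3: no valid match — LHS pattern not found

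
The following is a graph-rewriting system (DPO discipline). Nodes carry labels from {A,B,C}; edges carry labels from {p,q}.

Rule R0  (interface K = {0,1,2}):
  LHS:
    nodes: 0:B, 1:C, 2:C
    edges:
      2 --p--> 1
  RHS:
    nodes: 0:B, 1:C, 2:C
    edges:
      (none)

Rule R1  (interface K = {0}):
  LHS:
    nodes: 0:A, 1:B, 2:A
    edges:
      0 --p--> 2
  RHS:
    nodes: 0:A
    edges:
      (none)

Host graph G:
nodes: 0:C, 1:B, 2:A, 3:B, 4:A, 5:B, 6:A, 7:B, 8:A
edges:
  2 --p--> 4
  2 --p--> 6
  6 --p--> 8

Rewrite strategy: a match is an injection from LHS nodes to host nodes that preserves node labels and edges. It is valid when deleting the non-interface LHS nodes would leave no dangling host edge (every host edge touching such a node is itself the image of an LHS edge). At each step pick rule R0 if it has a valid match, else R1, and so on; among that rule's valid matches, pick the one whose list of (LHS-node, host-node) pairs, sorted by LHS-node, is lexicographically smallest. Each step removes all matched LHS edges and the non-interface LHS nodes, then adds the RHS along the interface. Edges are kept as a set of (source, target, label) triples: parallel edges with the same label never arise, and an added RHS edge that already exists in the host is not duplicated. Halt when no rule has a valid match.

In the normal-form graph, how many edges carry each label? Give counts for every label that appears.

Answer: (no edges)

Steps:
start.  V:9 E:3  edges: 2-p->4 2-p->6 6-p->8
1. fire R1 via {0↦2, 1↦1, 2↦4}  →  V:7 E:2  edges: 2-p->6 6-p->8
2. fire R1 via {0↦6, 1↦3, 2↦8}  →  V:5 E:1  edges: 2-p->6
3. fire R1 via {0↦2, 1↦5, 2↦6}  →  V:3 E:0  edges: ∅
normal form: no rule applies after step 3
NF edges: []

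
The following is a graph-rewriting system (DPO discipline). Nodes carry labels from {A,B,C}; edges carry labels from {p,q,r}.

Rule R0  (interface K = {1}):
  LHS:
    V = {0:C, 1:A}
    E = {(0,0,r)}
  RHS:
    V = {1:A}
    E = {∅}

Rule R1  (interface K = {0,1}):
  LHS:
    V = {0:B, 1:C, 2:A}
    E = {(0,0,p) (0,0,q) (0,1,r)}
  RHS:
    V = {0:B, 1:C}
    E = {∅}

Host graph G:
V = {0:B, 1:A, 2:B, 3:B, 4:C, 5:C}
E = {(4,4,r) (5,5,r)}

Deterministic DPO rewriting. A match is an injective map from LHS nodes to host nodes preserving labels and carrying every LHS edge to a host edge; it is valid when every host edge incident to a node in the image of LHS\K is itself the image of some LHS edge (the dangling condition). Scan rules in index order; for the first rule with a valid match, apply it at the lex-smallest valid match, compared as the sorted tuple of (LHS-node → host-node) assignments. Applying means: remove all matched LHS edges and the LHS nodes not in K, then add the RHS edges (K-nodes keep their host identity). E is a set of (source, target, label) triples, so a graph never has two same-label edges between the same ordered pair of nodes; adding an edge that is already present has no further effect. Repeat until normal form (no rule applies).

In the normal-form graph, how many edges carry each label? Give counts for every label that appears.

Answer: (no edges)

Derivation:
[0] host  ⇒  6 nodes, 2 edges  {4-r->4 5-r->5}
[1] R0 @ {0↦4, 1↦1}  ⇒  5 nodes, 1 edges  {5-r->5}
[2] R0 @ {0↦5, 1↦1}  ⇒  4 nodes, 0 edges  {∅}
normal form: no rule applies after step 2
NF edges: []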